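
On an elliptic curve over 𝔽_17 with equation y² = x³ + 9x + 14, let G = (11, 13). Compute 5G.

Repeated addition: build up to 5G.
2G: tangent at (11, 13): λ = (3·11² + 9)/(2·13) ≡ 15/9. 9⁻¹ ≡ 2 (mod 17) since 9·2 = 18 ≡ 1, so λ ≡ 15·2 ≡ 13.
  x = λ² - 11 - 11 = 169 - 22 ≡ 11; y = λ·(11 - 11) - 13 ≡ 4. → (11, 4)
3G: (11, 4) + (11, 13): same x and y₁ ≡ -y₂, so the sum is the point at infinity.
4G: the point at infinity + (11, 13) = (11, 13) (identity).
5G: tangent at (11, 13): λ = (3·11² + 9)/(2·13) ≡ 15/9. 9⁻¹ ≡ 2 (mod 17) since 9·2 = 18 ≡ 1, so λ ≡ 15·2 ≡ 13.
  x = λ² - 11 - 11 = 169 - 22 ≡ 11; y = λ·(11 - 11) - 13 ≡ 4. → (11, 4)

(11, 4)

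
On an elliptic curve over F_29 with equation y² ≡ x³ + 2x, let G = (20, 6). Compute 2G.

tangent at (20, 6): λ = (3·20² + 2)/(2·6) ≡ 13/12. 12⁻¹ ≡ 17 (mod 29), so λ ≡ 13·17 ≡ 18.
  x = λ² - 20 - 20 = 324 - 40 ≡ 23; y = λ·(20 - 23) - 6 ≡ 27. → (23, 27)

(23, 27)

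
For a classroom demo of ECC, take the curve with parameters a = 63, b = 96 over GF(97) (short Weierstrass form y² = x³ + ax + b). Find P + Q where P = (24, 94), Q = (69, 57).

(24, 94) + (69, 57). λ = (57 - 94)/(69 - 24) ≡ 60/45 mod 97. 45⁻¹ ≡ 69 (mod 97), so λ ≡ 66.
  x = λ² - 24 - 69 = 4356 - 93 ≡ 92; y = λ·(24 - 92) - 94 ≡ 74. → (92, 74)

(92, 74)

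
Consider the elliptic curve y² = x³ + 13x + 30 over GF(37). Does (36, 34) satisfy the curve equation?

y² = 34² ≡ 9; x³ + 13x + 30 = 47154 ≡ 16 (mod 37). 9 ≠ 16.

no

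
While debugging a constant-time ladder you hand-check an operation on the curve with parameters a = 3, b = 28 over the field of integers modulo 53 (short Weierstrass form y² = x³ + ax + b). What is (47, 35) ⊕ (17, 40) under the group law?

(47, 35) + (17, 40). λ = (40 - 35)/(17 - 47) ≡ 5/23 mod 53. 23⁻¹ ≡ 30 (mod 53), so λ ≡ 44.
  x = λ² - 47 - 17 = 1936 - 64 ≡ 17; y = λ·(47 - 17) - 35 ≡ 13. → (17, 13)

(17, 13)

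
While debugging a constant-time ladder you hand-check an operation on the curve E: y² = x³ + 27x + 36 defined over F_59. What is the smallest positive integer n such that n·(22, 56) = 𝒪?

2P: tangent at (22, 56): λ = (3·22² + 27)/(2·56) ≡ 4/53. 53⁻¹ ≡ 49 (mod 59) since 53·49 = 2597 ≡ 1, so λ ≡ 4·49 ≡ 19.
  x = λ² - 22 - 22 = 361 - 44 ≡ 22; y = λ·(22 - 22) - 56 ≡ 3. → (22, 3)
3P: (22, 3) + (22, 56): same x and y₁ ≡ -y₂, so the sum is 𝒪.
3P = 𝒪, so the order is 3.

3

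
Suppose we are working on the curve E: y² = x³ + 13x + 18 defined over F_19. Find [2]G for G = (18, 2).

(18, 17)

tangent at (18, 2): λ = (3·18² + 13)/(2·2) ≡ 16/4. 4⁻¹ ≡ 5 (mod 19), so λ ≡ 16·5 ≡ 4.
  x = λ² - 18 - 18 = 16 - 36 ≡ 18; y = λ·(18 - 18) - 2 ≡ 17. → (18, 17)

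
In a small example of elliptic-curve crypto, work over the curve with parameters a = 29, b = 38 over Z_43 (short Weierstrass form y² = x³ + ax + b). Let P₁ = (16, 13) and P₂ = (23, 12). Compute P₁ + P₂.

(40, 15)

(16, 13) + (23, 12). λ = (12 - 13)/(23 - 16) ≡ 42/7 mod 43. 7⁻¹ ≡ 37 (mod 43) since 7·37 = 259 ≡ 1, so λ ≡ 6.
  x = λ² - 16 - 23 = 36 - 39 ≡ 40; y = λ·(16 - 40) - 13 ≡ 15. → (40, 15)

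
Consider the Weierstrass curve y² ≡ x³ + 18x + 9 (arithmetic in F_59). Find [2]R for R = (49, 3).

(56, 39)

tangent at (49, 3): λ = (3·49² + 18)/(2·3) ≡ 23/6. 6⁻¹ ≡ 10 (mod 59) since 6·10 = 60 ≡ 1, so λ ≡ 23·10 ≡ 53.
  x = λ² - 49 - 49 = 2809 - 98 ≡ 56; y = λ·(49 - 56) - 3 ≡ 39. → (56, 39)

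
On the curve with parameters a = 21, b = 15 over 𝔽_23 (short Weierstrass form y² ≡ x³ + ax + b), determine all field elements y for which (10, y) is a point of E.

11, 12

x³ + 21x + 15 = 1225 ≡ 6 (mod 23).
Square roots of 6 mod 23: 11 and 12 (since 11² = 121 ≡ 6).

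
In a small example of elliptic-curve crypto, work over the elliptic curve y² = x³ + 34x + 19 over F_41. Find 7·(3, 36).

Write P = (3, 36).
Repeated addition: build up to 7P.
2P: tangent at (3, 36): λ = (3·3² + 34)/(2·36) ≡ 20/31. 31⁻¹ ≡ 4 (mod 41), so λ ≡ 20·4 ≡ 39.
  x = λ² - 3 - 3 = 1521 - 6 ≡ 39; y = λ·(3 - 39) - 36 ≡ 36. → (39, 36)
3P: (39, 36) + (3, 36). λ = (36 - 36)/(3 - 39) ≡ 0/5 mod 41. 5⁻¹ ≡ 33 (mod 41), so λ ≡ 0.
  x = λ² - 39 - 3 = 0 - 42 ≡ 40; y = λ·(39 - 40) - 36 ≡ 5. → (40, 5)
4P: (40, 5) + (3, 36). λ = (36 - 5)/(3 - 40) ≡ 31/4 mod 41. 4⁻¹ ≡ 31 (mod 41), so λ ≡ 18.
  x = λ² - 40 - 3 = 324 - 43 ≡ 35; y = λ·(40 - 35) - 5 ≡ 3. → (35, 3)
5P: (35, 3) + (3, 36). λ = (36 - 3)/(3 - 35) ≡ 33/9 mod 41. 9⁻¹ ≡ 32 (mod 41), so λ ≡ 31.
  x = λ² - 35 - 3 = 961 - 38 ≡ 21; y = λ·(35 - 21) - 3 ≡ 21. → (21, 21)
6P: (21, 21) + (3, 36). λ = (36 - 21)/(3 - 21) ≡ 15/23 mod 41. 23⁻¹ ≡ 25 (mod 41) since 23·25 = 575 ≡ 1, so λ ≡ 6.
  x = λ² - 21 - 3 = 36 - 24 ≡ 12; y = λ·(21 - 12) - 21 ≡ 33. → (12, 33)
7P: (12, 33) + (3, 36). λ = (36 - 33)/(3 - 12) ≡ 3/32 mod 41. 32⁻¹ ≡ 9 (mod 41) since 32·9 = 288 ≡ 1, so λ ≡ 27.
  x = λ² - 12 - 3 = 729 - 15 ≡ 17; y = λ·(12 - 17) - 33 ≡ 37. → (17, 37)

(17, 37)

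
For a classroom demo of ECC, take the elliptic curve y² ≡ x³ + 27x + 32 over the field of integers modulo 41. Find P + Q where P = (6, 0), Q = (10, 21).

(6, 0) + (10, 21). λ = (21 - 0)/(10 - 6) ≡ 21/4 mod 41. 4⁻¹ ≡ 31 (mod 41), so λ ≡ 36.
  x = λ² - 6 - 10 = 1296 - 16 ≡ 9; y = λ·(6 - 9) - 0 ≡ 15. → (9, 15)

(9, 15)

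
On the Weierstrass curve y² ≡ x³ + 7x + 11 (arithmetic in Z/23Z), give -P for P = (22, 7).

(22, 16)

-(22, 7) = (22, -7 mod 23) = (22, 16).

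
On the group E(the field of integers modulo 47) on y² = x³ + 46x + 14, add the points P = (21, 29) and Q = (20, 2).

(21, 29) + (20, 2). λ = (2 - 29)/(20 - 21) ≡ 20/46 mod 47. 46⁻¹ ≡ 46 (mod 47) since 46·46 = 2116 ≡ 1, so λ ≡ 27.
  x = λ² - 21 - 20 = 729 - 41 ≡ 30; y = λ·(21 - 30) - 29 ≡ 10. → (30, 10)

(30, 10)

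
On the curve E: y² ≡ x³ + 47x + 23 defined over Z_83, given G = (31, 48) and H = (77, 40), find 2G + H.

First 2G:
Repeated addition: build up to 2G.
2G: tangent at (31, 48): λ = (3·31² + 47)/(2·48) ≡ 25/13. 13⁻¹ ≡ 32 (mod 83) since 13·32 = 416 ≡ 1, so λ ≡ 25·32 ≡ 53.
  x = λ² - 31 - 31 = 2809 - 62 ≡ 8; y = λ·(31 - 8) - 48 ≡ 9. → (8, 9)
2G = (8, 9).
Finally 2G + H:
(8, 9) + (77, 40). λ = (40 - 9)/(77 - 8) ≡ 31/69 mod 83. 69⁻¹ ≡ 77 (mod 83) since 69·77 = 5313 ≡ 1, so λ ≡ 63.
  x = λ² - 8 - 77 = 3969 - 85 ≡ 66; y = λ·(8 - 66) - 9 ≡ 72. → (66, 72)

(66, 72)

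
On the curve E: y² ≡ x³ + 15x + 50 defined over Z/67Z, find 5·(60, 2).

(14, 18)

Write Q = (60, 2).
Double-and-add on 5 = (101)₂. Start with Q = (60, 2) for the leading 1-bit.
double: tangent at (60, 2): λ = (3·60² + 15)/(2·2) ≡ 28/4. 4⁻¹ ≡ 17 (mod 67), so λ ≡ 28·17 ≡ 7.
  x = λ² - 60 - 60 = 49 - 120 ≡ 63; y = λ·(60 - 63) - 2 ≡ 44. → (63, 44)
double: tangent at (63, 44): λ = (3·63² + 15)/(2·44) ≡ 63/21. 21⁻¹ ≡ 16 (mod 67), so λ ≡ 63·16 ≡ 3.
  x = λ² - 63 - 63 = 9 - 126 ≡ 17; y = λ·(63 - 17) - 44 ≡ 27. → (17, 27)
add Q: (17, 27) + (60, 2). λ = (2 - 27)/(60 - 17) ≡ 42/43 mod 67. 43⁻¹ ≡ 53 (mod 67), so λ ≡ 15.
  x = λ² - 17 - 60 = 225 - 77 ≡ 14; y = λ·(17 - 14) - 27 ≡ 18. → (14, 18)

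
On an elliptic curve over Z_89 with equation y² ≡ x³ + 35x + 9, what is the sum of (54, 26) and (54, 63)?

The two points share x = 54 and their y-coordinates satisfy 26 + 63 ≡ 0 (mod 89), so they are inverses. Their sum is O.

O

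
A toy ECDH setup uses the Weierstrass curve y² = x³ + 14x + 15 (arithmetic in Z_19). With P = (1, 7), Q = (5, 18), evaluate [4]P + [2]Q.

First 4P:
Double-and-add on 4 = (100)₂. Start with P = (1, 7) for the leading 1-bit.
double: tangent at (1, 7): λ = (3·1² + 14)/(2·7) ≡ 17/14. 14⁻¹ ≡ 15 (mod 19) since 14·15 = 210 ≡ 1, so λ ≡ 17·15 ≡ 8.
  x = λ² - 1 - 1 = 64 - 2 ≡ 5; y = λ·(1 - 5) - 7 ≡ 18. → (5, 18)
double: tangent at (5, 18): λ = (3·5² + 14)/(2·18) ≡ 13/17. 17⁻¹ ≡ 9 (mod 19) since 17·9 = 153 ≡ 1, so λ ≡ 13·9 ≡ 3.
  x = λ² - 5 - 5 = 9 - 10 ≡ 18; y = λ·(5 - 18) - 18 ≡ 0. → (18, 0)
4P = (18, 0).
Next 2Q:
Repeated addition: build up to 2Q.
2Q: tangent at (5, 18): λ = (3·5² + 14)/(2·18) ≡ 13/17. 17⁻¹ ≡ 9 (mod 19) since 17·9 = 153 ≡ 1, so λ ≡ 13·9 ≡ 3.
  x = λ² - 5 - 5 = 9 - 10 ≡ 18; y = λ·(5 - 18) - 18 ≡ 0. → (18, 0)
2Q = (18, 0).
Finally 4P + 2Q:
(18, 0) + (18, 0): same x and y₁ ≡ -y₂, so the sum is ∞.

O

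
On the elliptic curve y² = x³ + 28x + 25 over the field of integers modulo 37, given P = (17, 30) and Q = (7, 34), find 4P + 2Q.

(25, 12)

First 4P:
Double-and-add on 4 = (100)₂. Start with P = (17, 30) for the leading 1-bit.
double: tangent at (17, 30): λ = (3·17² + 28)/(2·30) ≡ 7/23. 23⁻¹ ≡ 29 (mod 37), so λ ≡ 7·29 ≡ 18.
  x = λ² - 17 - 17 = 324 - 34 ≡ 31; y = λ·(17 - 31) - 30 ≡ 14. → (31, 14)
double: tangent at (31, 14): λ = (3·31² + 28)/(2·14) ≡ 25/28. 28⁻¹ ≡ 4 (mod 37) since 28·4 = 112 ≡ 1, so λ ≡ 25·4 ≡ 26.
  x = λ² - 31 - 31 = 676 - 62 ≡ 22; y = λ·(31 - 22) - 14 ≡ 35. → (22, 35)
4P = (22, 35).
Next 2Q:
Repeated addition: build up to 2Q.
2Q: tangent at (7, 34): λ = (3·7² + 28)/(2·34) ≡ 27/31. 31⁻¹ ≡ 6 (mod 37) since 31·6 = 186 ≡ 1, so λ ≡ 27·6 ≡ 14.
  x = λ² - 7 - 7 = 196 - 14 ≡ 34; y = λ·(7 - 34) - 34 ≡ 32. → (34, 32)
2Q = (34, 32).
Finally 4P + 2Q:
(22, 35) + (34, 32). λ = (32 - 35)/(34 - 22) ≡ 34/12 mod 37. 12⁻¹ ≡ 34 (mod 37), so λ ≡ 9.
  x = λ² - 22 - 34 = 81 - 56 ≡ 25; y = λ·(22 - 25) - 35 ≡ 12. → (25, 12)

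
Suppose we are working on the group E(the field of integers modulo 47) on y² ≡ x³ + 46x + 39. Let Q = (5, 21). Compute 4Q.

Repeated addition: build up to 4Q.
2Q: tangent at (5, 21): λ = (3·5² + 46)/(2·21) ≡ 27/42. 42⁻¹ ≡ 28 (mod 47), so λ ≡ 27·28 ≡ 4.
  x = λ² - 5 - 5 = 16 - 10 ≡ 6; y = λ·(5 - 6) - 21 ≡ 22. → (6, 22)
3Q: (6, 22) + (5, 21). λ = (21 - 22)/(5 - 6) ≡ 46/46 mod 47. 46⁻¹ ≡ 46 (mod 47), so λ ≡ 1.
  x = λ² - 6 - 5 = 1 - 11 ≡ 37; y = λ·(6 - 37) - 22 ≡ 41. → (37, 41)
4Q: (37, 41) + (5, 21). λ = (21 - 41)/(5 - 37) ≡ 27/15 mod 47. 15⁻¹ ≡ 22 (mod 47) since 15·22 = 330 ≡ 1, so λ ≡ 30.
  x = λ² - 37 - 5 = 900 - 42 ≡ 12; y = λ·(37 - 12) - 41 ≡ 4. → (12, 4)

(12, 4)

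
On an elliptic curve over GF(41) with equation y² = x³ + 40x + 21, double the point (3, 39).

tangent at (3, 39): λ = (3·3² + 40)/(2·39) ≡ 26/37. 37⁻¹ ≡ 10 (mod 41), so λ ≡ 26·10 ≡ 14.
  x = λ² - 3 - 3 = 196 - 6 ≡ 26; y = λ·(3 - 26) - 39 ≡ 8. → (26, 8)

(26, 8)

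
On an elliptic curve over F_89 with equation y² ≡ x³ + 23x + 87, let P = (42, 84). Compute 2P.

tangent at (42, 84): λ = (3·42² + 23)/(2·84) ≡ 64/79. 79⁻¹ ≡ 80 (mod 89), so λ ≡ 64·80 ≡ 47.
  x = λ² - 42 - 42 = 2209 - 84 ≡ 78; y = λ·(42 - 78) - 84 ≡ 4. → (78, 4)

(78, 4)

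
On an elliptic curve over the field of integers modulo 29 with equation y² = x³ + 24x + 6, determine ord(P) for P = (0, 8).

2P: tangent at (0, 8): λ = (3·0² + 24)/(2·8) ≡ 24/16. 16⁻¹ ≡ 20 (mod 29) since 16·20 = 320 ≡ 1, so λ ≡ 24·20 ≡ 16.
  x = λ² - 0 - 0 = 256 - 0 ≡ 24; y = λ·(0 - 24) - 8 ≡ 14. → (24, 14)
3P: (24, 14) + (0, 8). λ = (8 - 14)/(0 - 24) ≡ 23/5 mod 29. 5⁻¹ ≡ 6 (mod 29) since 5·6 = 30 ≡ 1, so λ ≡ 22.
  x = λ² - 24 - 0 = 484 - 24 ≡ 25; y = λ·(24 - 25) - 14 ≡ 22. → (25, 22)
4P: (25, 22) + (0, 8). λ = (8 - 22)/(0 - 25) ≡ 15/4 mod 29. 4⁻¹ ≡ 22 (mod 29) since 4·22 = 88 ≡ 1, so λ ≡ 11.
  x = λ² - 25 - 0 = 121 - 25 ≡ 9; y = λ·(25 - 9) - 22 ≡ 9. → (9, 9)
5P: (9, 9) + (0, 8). λ = (8 - 9)/(0 - 9) ≡ 28/20 mod 29. 20⁻¹ ≡ 16 (mod 29) since 20·16 = 320 ≡ 1, so λ ≡ 13.
  x = λ² - 9 - 0 = 169 - 9 ≡ 15; y = λ·(9 - 15) - 9 ≡ 0. → (15, 0)
6P: (15, 0) + (0, 8). λ = (8 - 0)/(0 - 15) ≡ 8/14 mod 29. 14⁻¹ ≡ 27 (mod 29) since 14·27 = 378 ≡ 1, so λ ≡ 13.
  x = λ² - 15 - 0 = 169 - 15 ≡ 9; y = λ·(15 - 9) - 0 ≡ 20. → (9, 20)
7P: (9, 20) + (0, 8). λ = (8 - 20)/(0 - 9) ≡ 17/20 mod 29. 20⁻¹ ≡ 16 (mod 29), so λ ≡ 11.
  x = λ² - 9 - 0 = 121 - 9 ≡ 25; y = λ·(9 - 25) - 20 ≡ 7. → (25, 7)
8P: (25, 7) + (0, 8). λ = (8 - 7)/(0 - 25) ≡ 1/4 mod 29. 4⁻¹ ≡ 22 (mod 29), so λ ≡ 22.
  x = λ² - 25 - 0 = 484 - 25 ≡ 24; y = λ·(25 - 24) - 7 ≡ 15. → (24, 15)
9P: (24, 15) + (0, 8). λ = (8 - 15)/(0 - 24) ≡ 22/5 mod 29. 5⁻¹ ≡ 6 (mod 29), so λ ≡ 16.
  x = λ² - 24 - 0 = 256 - 24 ≡ 0; y = λ·(24 - 0) - 15 ≡ 21. → (0, 21)
10P: (0, 21) + (0, 8): same x and y₁ ≡ -y₂, so the sum is 𝒪.
10P = 𝒪, so the order is 10.

10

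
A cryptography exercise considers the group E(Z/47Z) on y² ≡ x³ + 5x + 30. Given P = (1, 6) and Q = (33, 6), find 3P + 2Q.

(37, 22)

First 3P:
Repeated addition: build up to 3P.
2P: tangent at (1, 6): λ = (3·1² + 5)/(2·6) ≡ 8/12. 12⁻¹ ≡ 4 (mod 47) since 12·4 = 48 ≡ 1, so λ ≡ 8·4 ≡ 32.
  x = λ² - 1 - 1 = 1024 - 2 ≡ 35; y = λ·(1 - 35) - 6 ≡ 34. → (35, 34)
3P: (35, 34) + (1, 6). λ = (6 - 34)/(1 - 35) ≡ 19/13 mod 47. 13⁻¹ ≡ 29 (mod 47) since 13·29 = 377 ≡ 1, so λ ≡ 34.
  x = λ² - 35 - 1 = 1156 - 36 ≡ 39; y = λ·(35 - 39) - 34 ≡ 18. → (39, 18)
3P = (39, 18).
Next 2Q:
Repeated addition: build up to 2Q.
2Q: tangent at (33, 6): λ = (3·33² + 5)/(2·6) ≡ 29/12. 12⁻¹ ≡ 4 (mod 47) since 12·4 = 48 ≡ 1, so λ ≡ 29·4 ≡ 22.
  x = λ² - 33 - 33 = 484 - 66 ≡ 42; y = λ·(33 - 42) - 6 ≡ 31. → (42, 31)
2Q = (42, 31).
Finally 3P + 2Q:
(39, 18) + (42, 31). λ = (31 - 18)/(42 - 39) ≡ 13/3 mod 47. 3⁻¹ ≡ 16 (mod 47), so λ ≡ 20.
  x = λ² - 39 - 42 = 400 - 81 ≡ 37; y = λ·(39 - 37) - 18 ≡ 22. → (37, 22)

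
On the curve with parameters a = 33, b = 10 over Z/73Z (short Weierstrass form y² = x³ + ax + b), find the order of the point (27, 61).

6

2P: tangent at (27, 61): λ = (3·27² + 33)/(2·61) ≡ 30/49. 49⁻¹ ≡ 3 (mod 73) since 49·3 = 147 ≡ 1, so λ ≡ 30·3 ≡ 17.
  x = λ² - 27 - 27 = 289 - 54 ≡ 16; y = λ·(27 - 16) - 61 ≡ 53. → (16, 53)
3P: (16, 53) + (27, 61). λ = (61 - 53)/(27 - 16) ≡ 8/11 mod 73. 11⁻¹ ≡ 20 (mod 73), so λ ≡ 14.
  x = λ² - 16 - 27 = 196 - 43 ≡ 7; y = λ·(16 - 7) - 53 ≡ 0. → (7, 0)
4P: (7, 0) + (27, 61). λ = (61 - 0)/(27 - 7) ≡ 61/20 mod 73. 20⁻¹ ≡ 11 (mod 73), so λ ≡ 14.
  x = λ² - 7 - 27 = 196 - 34 ≡ 16; y = λ·(7 - 16) - 0 ≡ 20. → (16, 20)
5P: (16, 20) + (27, 61). λ = (61 - 20)/(27 - 16) ≡ 41/11 mod 73. 11⁻¹ ≡ 20 (mod 73), so λ ≡ 17.
  x = λ² - 16 - 27 = 289 - 43 ≡ 27; y = λ·(16 - 27) - 20 ≡ 12. → (27, 12)
6P: (27, 12) + (27, 61): same x and y₁ ≡ -y₂, so the sum is ∞.
6P = ∞, so the order is 6.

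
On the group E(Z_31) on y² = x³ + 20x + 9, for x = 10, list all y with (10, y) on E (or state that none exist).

0

x³ + 20x + 9 = 1209 ≡ 0 (mod 31).
Only y = 0 satisfies y² ≡ 0.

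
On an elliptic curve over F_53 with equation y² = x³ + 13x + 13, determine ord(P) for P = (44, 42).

2P: tangent at (44, 42): λ = (3·44² + 13)/(2·42) ≡ 44/31. 31⁻¹ ≡ 12 (mod 53) since 31·12 = 372 ≡ 1, so λ ≡ 44·12 ≡ 51.
  x = λ² - 44 - 44 = 2601 - 88 ≡ 22; y = λ·(44 - 22) - 42 ≡ 20. → (22, 20)
3P: (22, 20) + (44, 42). λ = (42 - 20)/(44 - 22) ≡ 22/22 mod 53. 22⁻¹ ≡ 41 (mod 53), so λ ≡ 1.
  x = λ² - 22 - 44 = 1 - 66 ≡ 41; y = λ·(22 - 41) - 20 ≡ 14. → (41, 14)
4P: (41, 14) + (44, 42). λ = (42 - 14)/(44 - 41) ≡ 28/3 mod 53. 3⁻¹ ≡ 18 (mod 53) since 3·18 = 54 ≡ 1, so λ ≡ 27.
  x = λ² - 41 - 44 = 729 - 85 ≡ 8; y = λ·(41 - 8) - 14 ≡ 29. → (8, 29)
5P: (8, 29) + (44, 42). λ = (42 - 29)/(44 - 8) ≡ 13/36 mod 53. 36⁻¹ ≡ 28 (mod 53), so λ ≡ 46.
  x = λ² - 8 - 44 = 2116 - 52 ≡ 50; y = λ·(8 - 50) - 29 ≡ 0. → (50, 0)
6P: (50, 0) + (44, 42). λ = (42 - 0)/(44 - 50) ≡ 42/47 mod 53. 47⁻¹ ≡ 44 (mod 53), so λ ≡ 46.
  x = λ² - 50 - 44 = 2116 - 94 ≡ 8; y = λ·(50 - 8) - 0 ≡ 24. → (8, 24)
7P: (8, 24) + (44, 42). λ = (42 - 24)/(44 - 8) ≡ 18/36 mod 53. 36⁻¹ ≡ 28 (mod 53), so λ ≡ 27.
  x = λ² - 8 - 44 = 729 - 52 ≡ 41; y = λ·(8 - 41) - 24 ≡ 39. → (41, 39)
8P: (41, 39) + (44, 42). λ = (42 - 39)/(44 - 41) ≡ 3/3 mod 53. 3⁻¹ ≡ 18 (mod 53), so λ ≡ 1.
  x = λ² - 41 - 44 = 1 - 85 ≡ 22; y = λ·(41 - 22) - 39 ≡ 33. → (22, 33)
9P: (22, 33) + (44, 42). λ = (42 - 33)/(44 - 22) ≡ 9/22 mod 53. 22⁻¹ ≡ 41 (mod 53), so λ ≡ 51.
  x = λ² - 22 - 44 = 2601 - 66 ≡ 44; y = λ·(22 - 44) - 33 ≡ 11. → (44, 11)
10P: (44, 11) + (44, 42): same x and y₁ ≡ -y₂, so the sum is ∞.
10P = ∞, so the order is 10.

10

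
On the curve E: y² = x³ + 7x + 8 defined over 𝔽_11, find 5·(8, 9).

Write Q = (8, 9).
Repeated addition: build up to 5Q.
2Q: tangent at (8, 9): λ = (3·8² + 7)/(2·9) ≡ 1/7. 7⁻¹ ≡ 8 (mod 11), so λ ≡ 1·8 ≡ 8.
  x = λ² - 8 - 8 = 64 - 16 ≡ 4; y = λ·(8 - 4) - 9 ≡ 1. → (4, 1)
3Q: (4, 1) + (8, 9). λ = (9 - 1)/(8 - 4) ≡ 8/4 mod 11. 4⁻¹ ≡ 3 (mod 11), so λ ≡ 2.
  x = λ² - 4 - 8 = 4 - 12 ≡ 3; y = λ·(4 - 3) - 1 ≡ 1. → (3, 1)
4Q: (3, 1) + (8, 9). λ = (9 - 1)/(8 - 3) ≡ 8/5 mod 11. 5⁻¹ ≡ 9 (mod 11), so λ ≡ 6.
  x = λ² - 3 - 8 = 36 - 11 ≡ 3; y = λ·(3 - 3) - 1 ≡ 10. → (3, 10)
5Q: (3, 10) + (8, 9). λ = (9 - 10)/(8 - 3) ≡ 10/5 mod 11. 5⁻¹ ≡ 9 (mod 11) since 5·9 = 45 ≡ 1, so λ ≡ 2.
  x = λ² - 3 - 8 = 4 - 11 ≡ 4; y = λ·(3 - 4) - 10 ≡ 10. → (4, 10)

(4, 10)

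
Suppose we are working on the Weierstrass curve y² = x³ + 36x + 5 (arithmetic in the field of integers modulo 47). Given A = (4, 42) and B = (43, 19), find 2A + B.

First 2A:
Repeated addition: build up to 2A.
2A: tangent at (4, 42): λ = (3·4² + 36)/(2·42) ≡ 37/37. 37⁻¹ ≡ 14 (mod 47) since 37·14 = 518 ≡ 1, so λ ≡ 37·14 ≡ 1.
  x = λ² - 4 - 4 = 1 - 8 ≡ 40; y = λ·(4 - 40) - 42 ≡ 16. → (40, 16)
2A = (40, 16).
Finally 2A + B:
(40, 16) + (43, 19). λ = (19 - 16)/(43 - 40) ≡ 3/3 mod 47. 3⁻¹ ≡ 16 (mod 47) since 3·16 = 48 ≡ 1, so λ ≡ 1.
  x = λ² - 40 - 43 = 1 - 83 ≡ 12; y = λ·(40 - 12) - 16 ≡ 12. → (12, 12)

(12, 12)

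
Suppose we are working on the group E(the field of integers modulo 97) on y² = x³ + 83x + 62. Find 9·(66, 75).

Write G = (66, 75).
Double-and-add on 9 = (1001)₂. Start with G = (66, 75) for the leading 1-bit.
double: tangent at (66, 75): λ = (3·66² + 83)/(2·75) ≡ 56/53. 53⁻¹ ≡ 11 (mod 97) since 53·11 = 583 ≡ 1, so λ ≡ 56·11 ≡ 34.
  x = λ² - 66 - 66 = 1156 - 132 ≡ 54; y = λ·(66 - 54) - 75 ≡ 42. → (54, 42)
double: tangent at (54, 42): λ = (3·54² + 83)/(2·42) ≡ 4/84. 84⁻¹ ≡ 82 (mod 97), so λ ≡ 4·82 ≡ 37.
  x = λ² - 54 - 54 = 1369 - 108 ≡ 0; y = λ·(54 - 0) - 42 ≡ 16. → (0, 16)
double: tangent at (0, 16): λ = (3·0² + 83)/(2·16) ≡ 83/32. 32⁻¹ ≡ 94 (mod 97) since 32·94 = 3008 ≡ 1, so λ ≡ 83·94 ≡ 42.
  x = λ² - 0 - 0 = 1764 - 0 ≡ 18; y = λ·(0 - 18) - 16 ≡ 4. → (18, 4)
add G: (18, 4) + (66, 75). λ = (75 - 4)/(66 - 18) ≡ 71/48 mod 97. 48⁻¹ ≡ 95 (mod 97) since 48·95 = 4560 ≡ 1, so λ ≡ 52.
  x = λ² - 18 - 66 = 2704 - 84 ≡ 1; y = λ·(18 - 1) - 4 ≡ 7. → (1, 7)

(1, 7)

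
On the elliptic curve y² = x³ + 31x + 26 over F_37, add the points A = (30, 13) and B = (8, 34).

(30, 13) + (8, 34). λ = (34 - 13)/(8 - 30) ≡ 21/15 mod 37. 15⁻¹ ≡ 5 (mod 37) since 15·5 = 75 ≡ 1, so λ ≡ 31.
  x = λ² - 30 - 8 = 961 - 38 ≡ 35; y = λ·(30 - 35) - 13 ≡ 17. → (35, 17)

(35, 17)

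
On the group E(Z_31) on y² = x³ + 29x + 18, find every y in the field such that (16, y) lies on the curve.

none

x³ + 29x + 18 = 4578 ≡ 21 (mod 31).
21 is a non-residue mod 31; no y exists.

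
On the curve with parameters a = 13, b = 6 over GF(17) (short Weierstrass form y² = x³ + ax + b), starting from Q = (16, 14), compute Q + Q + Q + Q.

Repeated addition: build up to 4Q.
2Q: tangent at (16, 14): λ = (3·16² + 13)/(2·14) ≡ 16/11. 11⁻¹ ≡ 14 (mod 17) since 11·14 = 154 ≡ 1, so λ ≡ 16·14 ≡ 3.
  x = λ² - 16 - 16 = 9 - 32 ≡ 11; y = λ·(16 - 11) - 14 ≡ 1. → (11, 1)
3Q: (11, 1) + (16, 14). λ = (14 - 1)/(16 - 11) ≡ 13/5 mod 17. 5⁻¹ ≡ 7 (mod 17) since 5·7 = 35 ≡ 1, so λ ≡ 6.
  x = λ² - 11 - 16 = 36 - 27 ≡ 9; y = λ·(11 - 9) - 1 ≡ 11. → (9, 11)
4Q: (9, 11) + (16, 14). λ = (14 - 11)/(16 - 9) ≡ 3/7 mod 17. 7⁻¹ ≡ 5 (mod 17), so λ ≡ 15.
  x = λ² - 9 - 16 = 225 - 25 ≡ 13; y = λ·(9 - 13) - 11 ≡ 14. → (13, 14)

(13, 14)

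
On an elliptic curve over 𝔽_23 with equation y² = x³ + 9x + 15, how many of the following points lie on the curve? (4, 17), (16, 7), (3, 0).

(4, 17): 17² ≡ 13, rhs ≡ 0 → off.
(16, 7): 7² ≡ 3, rhs ≡ 0 → off.
(3, 0): 0² ≡ 0, rhs ≡ 0 → on.

1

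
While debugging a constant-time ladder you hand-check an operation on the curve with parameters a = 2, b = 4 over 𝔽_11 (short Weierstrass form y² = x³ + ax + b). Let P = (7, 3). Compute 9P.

(8, 9)

Double-and-add on 9 = (1001)₂. Start with P = (7, 3) for the leading 1-bit.
double: tangent at (7, 3): λ = (3·7² + 2)/(2·3) ≡ 6/6. 6⁻¹ ≡ 2 (mod 11) since 6·2 = 12 ≡ 1, so λ ≡ 6·2 ≡ 1.
  x = λ² - 7 - 7 = 1 - 14 ≡ 9; y = λ·(7 - 9) - 3 ≡ 6. → (9, 6)
double: tangent at (9, 6): λ = (3·9² + 2)/(2·6) ≡ 3/1. 1⁻¹ ≡ 1 (mod 11), so λ ≡ 3·1 ≡ 3.
  x = λ² - 9 - 9 = 9 - 18 ≡ 2; y = λ·(9 - 2) - 6 ≡ 4. → (2, 4)
double: tangent at (2, 4): λ = (3·2² + 2)/(2·4) ≡ 3/8. 8⁻¹ ≡ 7 (mod 11), so λ ≡ 3·7 ≡ 10.
  x = λ² - 2 - 2 = 100 - 4 ≡ 8; y = λ·(2 - 8) - 4 ≡ 2. → (8, 2)
add P: (8, 2) + (7, 3). λ = (3 - 2)/(7 - 8) ≡ 1/10 mod 11. 10⁻¹ ≡ 10 (mod 11), so λ ≡ 10.
  x = λ² - 8 - 7 = 100 - 15 ≡ 8; y = λ·(8 - 8) - 2 ≡ 9. → (8, 9)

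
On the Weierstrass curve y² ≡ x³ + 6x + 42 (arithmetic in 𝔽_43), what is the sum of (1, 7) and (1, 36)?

The two points share x = 1 and their y-coordinates satisfy 7 + 36 ≡ 0 (mod 43), so they are inverses. Their sum is ∞.

O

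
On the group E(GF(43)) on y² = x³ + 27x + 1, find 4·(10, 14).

(6, 32)

Write Q = (10, 14).
Repeated addition: build up to 4Q.
2Q: tangent at (10, 14): λ = (3·10² + 27)/(2·14) ≡ 26/28. 28⁻¹ ≡ 20 (mod 43) since 28·20 = 560 ≡ 1, so λ ≡ 26·20 ≡ 4.
  x = λ² - 10 - 10 = 16 - 20 ≡ 39; y = λ·(10 - 39) - 14 ≡ 42. → (39, 42)
3Q: (39, 42) + (10, 14). λ = (14 - 42)/(10 - 39) ≡ 15/14 mod 43. 14⁻¹ ≡ 40 (mod 43) since 14·40 = 560 ≡ 1, so λ ≡ 41.
  x = λ² - 39 - 10 = 1681 - 49 ≡ 41; y = λ·(39 - 41) - 42 ≡ 5. → (41, 5)
4Q: (41, 5) + (10, 14). λ = (14 - 5)/(10 - 41) ≡ 9/12 mod 43. 12⁻¹ ≡ 18 (mod 43), so λ ≡ 33.
  x = λ² - 41 - 10 = 1089 - 51 ≡ 6; y = λ·(41 - 6) - 5 ≡ 32. → (6, 32)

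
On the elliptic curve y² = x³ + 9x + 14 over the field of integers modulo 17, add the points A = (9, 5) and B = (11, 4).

(9, 5) + (11, 4). λ = (4 - 5)/(11 - 9) ≡ 16/2 mod 17. 2⁻¹ ≡ 9 (mod 17) since 2·9 = 18 ≡ 1, so λ ≡ 8.
  x = λ² - 9 - 11 = 64 - 20 ≡ 10; y = λ·(9 - 10) - 5 ≡ 4. → (10, 4)

(10, 4)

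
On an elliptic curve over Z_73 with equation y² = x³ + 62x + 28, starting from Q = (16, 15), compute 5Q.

Double-and-add on 5 = (101)₂. Start with Q = (16, 15) for the leading 1-bit.
double: tangent at (16, 15): λ = (3·16² + 62)/(2·15) ≡ 27/30. 30⁻¹ ≡ 56 (mod 73) since 30·56 = 1680 ≡ 1, so λ ≡ 27·56 ≡ 52.
  x = λ² - 16 - 16 = 2704 - 32 ≡ 44; y = λ·(16 - 44) - 15 ≡ 62. → (44, 62)
double: tangent at (44, 62): λ = (3·44² + 62)/(2·62) ≡ 30/51. 51⁻¹ ≡ 63 (mod 73) since 51·63 = 3213 ≡ 1, so λ ≡ 30·63 ≡ 65.
  x = λ² - 44 - 44 = 4225 - 88 ≡ 49; y = λ·(44 - 49) - 62 ≡ 51. → (49, 51)
add Q: (49, 51) + (16, 15). λ = (15 - 51)/(16 - 49) ≡ 37/40 mod 73. 40⁻¹ ≡ 42 (mod 73) since 40·42 = 1680 ≡ 1, so λ ≡ 21.
  x = λ² - 49 - 16 = 441 - 65 ≡ 11; y = λ·(49 - 11) - 51 ≡ 17. → (11, 17)

(11, 17)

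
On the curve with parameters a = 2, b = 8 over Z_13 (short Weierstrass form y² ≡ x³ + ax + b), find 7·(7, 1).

Write Q = (7, 1).
Repeated addition: build up to 7Q.
2Q: tangent at (7, 1): λ = (3·7² + 2)/(2·1) ≡ 6/2. 2⁻¹ ≡ 7 (mod 13), so λ ≡ 6·7 ≡ 3.
  x = λ² - 7 - 7 = 9 - 14 ≡ 8; y = λ·(7 - 8) - 1 ≡ 9. → (8, 9)
3Q: (8, 9) + (7, 1). λ = (1 - 9)/(7 - 8) ≡ 5/12 mod 13. 12⁻¹ ≡ 12 (mod 13), so λ ≡ 8.
  x = λ² - 8 - 7 = 64 - 15 ≡ 10; y = λ·(8 - 10) - 9 ≡ 1. → (10, 1)
4Q: (10, 1) + (7, 1). λ = (1 - 1)/(7 - 10) ≡ 0/10 mod 13. 10⁻¹ ≡ 4 (mod 13) since 10·4 = 40 ≡ 1, so λ ≡ 0.
  x = λ² - 10 - 7 = 0 - 17 ≡ 9; y = λ·(10 - 9) - 1 ≡ 12. → (9, 12)
5Q: (9, 12) + (7, 1). λ = (1 - 12)/(7 - 9) ≡ 2/11 mod 13. 11⁻¹ ≡ 6 (mod 13), so λ ≡ 12.
  x = λ² - 9 - 7 = 144 - 16 ≡ 11; y = λ·(9 - 11) - 12 ≡ 3. → (11, 3)
6Q: (11, 3) + (7, 1). λ = (1 - 3)/(7 - 11) ≡ 11/9 mod 13. 9⁻¹ ≡ 3 (mod 13) since 9·3 = 27 ≡ 1, so λ ≡ 7.
  x = λ² - 11 - 7 = 49 - 18 ≡ 5; y = λ·(11 - 5) - 3 ≡ 0. → (5, 0)
7Q: (5, 0) + (7, 1). λ = (1 - 0)/(7 - 5) ≡ 1/2 mod 13. 2⁻¹ ≡ 7 (mod 13), so λ ≡ 7.
  x = λ² - 5 - 7 = 49 - 12 ≡ 11; y = λ·(5 - 11) - 0 ≡ 10. → (11, 10)

(11, 10)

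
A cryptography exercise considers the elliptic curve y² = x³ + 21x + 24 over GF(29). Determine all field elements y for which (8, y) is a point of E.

x³ + 21x + 24 = 704 ≡ 8 (mod 29).
8 is a non-residue mod 29; no y exists.

none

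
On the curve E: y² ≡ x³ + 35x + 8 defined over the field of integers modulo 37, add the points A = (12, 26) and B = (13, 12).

(23, 17)

(12, 26) + (13, 12). λ = (12 - 26)/(13 - 12) ≡ 23/1 mod 37. 1⁻¹ ≡ 1 (mod 37), so λ ≡ 23.
  x = λ² - 12 - 13 = 529 - 25 ≡ 23; y = λ·(12 - 23) - 26 ≡ 17. → (23, 17)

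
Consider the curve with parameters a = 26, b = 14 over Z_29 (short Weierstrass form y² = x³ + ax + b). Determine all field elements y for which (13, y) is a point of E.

none

x³ + 26x + 14 = 2549 ≡ 26 (mod 29).
26 is a non-residue mod 29; no y exists.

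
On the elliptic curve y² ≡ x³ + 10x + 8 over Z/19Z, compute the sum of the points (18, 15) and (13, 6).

(11, 9)

(18, 15) + (13, 6). λ = (6 - 15)/(13 - 18) ≡ 10/14 mod 19. 14⁻¹ ≡ 15 (mod 19), so λ ≡ 17.
  x = λ² - 18 - 13 = 289 - 31 ≡ 11; y = λ·(18 - 11) - 15 ≡ 9. → (11, 9)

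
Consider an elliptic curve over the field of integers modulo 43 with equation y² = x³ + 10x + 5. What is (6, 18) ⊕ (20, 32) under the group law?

(6, 18) + (20, 32). λ = (32 - 18)/(20 - 6) ≡ 14/14 mod 43. 14⁻¹ ≡ 40 (mod 43), so λ ≡ 1.
  x = λ² - 6 - 20 = 1 - 26 ≡ 18; y = λ·(6 - 18) - 18 ≡ 13. → (18, 13)

(18, 13)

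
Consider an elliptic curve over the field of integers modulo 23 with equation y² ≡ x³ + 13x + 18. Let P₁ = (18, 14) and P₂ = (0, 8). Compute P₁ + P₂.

(0, 15)

(18, 14) + (0, 8). λ = (8 - 14)/(0 - 18) ≡ 17/5 mod 23. 5⁻¹ ≡ 14 (mod 23), so λ ≡ 8.
  x = λ² - 18 - 0 = 64 - 18 ≡ 0; y = λ·(18 - 0) - 14 ≡ 15. → (0, 15)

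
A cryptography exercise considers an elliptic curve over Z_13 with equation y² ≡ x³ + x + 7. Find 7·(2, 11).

Write G = (2, 11).
Repeated addition: build up to 7G.
2G: tangent at (2, 11): λ = (3·2² + 1)/(2·11) ≡ 0/9. 9⁻¹ ≡ 3 (mod 13), so λ ≡ 0·3 ≡ 0.
  x = λ² - 2 - 2 = 0 - 4 ≡ 9; y = λ·(2 - 9) - 11 ≡ 2. → (9, 2)
3G: (9, 2) + (2, 11). λ = (11 - 2)/(2 - 9) ≡ 9/6 mod 13. 6⁻¹ ≡ 11 (mod 13), so λ ≡ 8.
  x = λ² - 9 - 2 = 64 - 11 ≡ 1; y = λ·(9 - 1) - 2 ≡ 10. → (1, 10)
4G: (1, 10) + (2, 11). λ = (11 - 10)/(2 - 1) ≡ 1/1 mod 13. 1⁻¹ ≡ 1 (mod 13), so λ ≡ 1.
  x = λ² - 1 - 2 = 1 - 3 ≡ 11; y = λ·(1 - 11) - 10 ≡ 6. → (11, 6)
5G: (11, 6) + (2, 11). λ = (11 - 6)/(2 - 11) ≡ 5/4 mod 13. 4⁻¹ ≡ 10 (mod 13), so λ ≡ 11.
  x = λ² - 11 - 2 = 121 - 13 ≡ 4; y = λ·(11 - 4) - 6 ≡ 6. → (4, 6)
6G: (4, 6) + (2, 11). λ = (11 - 6)/(2 - 4) ≡ 5/11 mod 13. 11⁻¹ ≡ 6 (mod 13) since 11·6 = 66 ≡ 1, so λ ≡ 4.
  x = λ² - 4 - 2 = 16 - 6 ≡ 10; y = λ·(4 - 10) - 6 ≡ 9. → (10, 9)
7G: (10, 9) + (2, 11). λ = (11 - 9)/(2 - 10) ≡ 2/5 mod 13. 5⁻¹ ≡ 8 (mod 13), so λ ≡ 3.
  x = λ² - 10 - 2 = 9 - 12 ≡ 10; y = λ·(10 - 10) - 9 ≡ 4. → (10, 4)

(10, 4)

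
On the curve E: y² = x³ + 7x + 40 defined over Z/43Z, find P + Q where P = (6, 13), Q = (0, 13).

(6, 13) + (0, 13). λ = (13 - 13)/(0 - 6) ≡ 0/37 mod 43. 37⁻¹ ≡ 7 (mod 43) since 37·7 = 259 ≡ 1, so λ ≡ 0.
  x = λ² - 6 - 0 = 0 - 6 ≡ 37; y = λ·(6 - 37) - 13 ≡ 30. → (37, 30)

(37, 30)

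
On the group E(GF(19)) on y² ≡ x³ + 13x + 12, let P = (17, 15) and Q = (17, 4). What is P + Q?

O

The two points share x = 17 and their y-coordinates satisfy 15 + 4 ≡ 0 (mod 19), so they are inverses. Their sum is O.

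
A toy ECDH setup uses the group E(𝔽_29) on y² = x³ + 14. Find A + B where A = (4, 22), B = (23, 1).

(4, 22) + (23, 1). λ = (1 - 22)/(23 - 4) ≡ 8/19 mod 29. 19⁻¹ ≡ 26 (mod 29) since 19·26 = 494 ≡ 1, so λ ≡ 5.
  x = λ² - 4 - 23 = 25 - 27 ≡ 27; y = λ·(4 - 27) - 22 ≡ 8. → (27, 8)

(27, 8)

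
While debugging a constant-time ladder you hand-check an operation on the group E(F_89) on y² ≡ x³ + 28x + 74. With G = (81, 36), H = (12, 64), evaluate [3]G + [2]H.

First 3G:
Repeated addition: build up to 3G.
2G: tangent at (81, 36): λ = (3·81² + 28)/(2·36) ≡ 42/72. 72⁻¹ ≡ 68 (mod 89) since 72·68 = 4896 ≡ 1, so λ ≡ 42·68 ≡ 8.
  x = λ² - 81 - 81 = 64 - 162 ≡ 80; y = λ·(81 - 80) - 36 ≡ 61. → (80, 61)
3G: (80, 61) + (81, 36). λ = (36 - 61)/(81 - 80) ≡ 64/1 mod 89. 1⁻¹ ≡ 1 (mod 89), so λ ≡ 64.
  x = λ² - 80 - 81 = 4096 - 161 ≡ 19; y = λ·(80 - 19) - 61 ≡ 16. → (19, 16)
3G = (19, 16).
Next 2H:
Repeated addition: build up to 2H.
2H: tangent at (12, 64): λ = (3·12² + 28)/(2·64) ≡ 15/39. 39⁻¹ ≡ 16 (mod 89) since 39·16 = 624 ≡ 1, so λ ≡ 15·16 ≡ 62.
  x = λ² - 12 - 12 = 3844 - 24 ≡ 82; y = λ·(12 - 82) - 64 ≡ 46. → (82, 46)
2H = (82, 46).
Finally 3G + 2H:
(19, 16) + (82, 46). λ = (46 - 16)/(82 - 19) ≡ 30/63 mod 89. 63⁻¹ ≡ 65 (mod 89), so λ ≡ 81.
  x = λ² - 19 - 82 = 6561 - 101 ≡ 52; y = λ·(19 - 52) - 16 ≡ 70. → (52, 70)

(52, 70)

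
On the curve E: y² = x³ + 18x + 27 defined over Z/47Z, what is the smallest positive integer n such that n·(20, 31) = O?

5

2P: tangent at (20, 31): λ = (3·20² + 18)/(2·31) ≡ 43/15. 15⁻¹ ≡ 22 (mod 47) since 15·22 = 330 ≡ 1, so λ ≡ 43·22 ≡ 6.
  x = λ² - 20 - 20 = 36 - 40 ≡ 43; y = λ·(20 - 43) - 31 ≡ 19. → (43, 19)
3P: (43, 19) + (20, 31). λ = (31 - 19)/(20 - 43) ≡ 12/24 mod 47. 24⁻¹ ≡ 2 (mod 47) since 24·2 = 48 ≡ 1, so λ ≡ 24.
  x = λ² - 43 - 20 = 576 - 63 ≡ 43; y = λ·(43 - 43) - 19 ≡ 28. → (43, 28)
4P: (43, 28) + (20, 31). λ = (31 - 28)/(20 - 43) ≡ 3/24 mod 47. 24⁻¹ ≡ 2 (mod 47), so λ ≡ 6.
  x = λ² - 43 - 20 = 36 - 63 ≡ 20; y = λ·(43 - 20) - 28 ≡ 16. → (20, 16)
5P: (20, 16) + (20, 31): same x and y₁ ≡ -y₂, so the sum is O.
5P = O, so the order is 5.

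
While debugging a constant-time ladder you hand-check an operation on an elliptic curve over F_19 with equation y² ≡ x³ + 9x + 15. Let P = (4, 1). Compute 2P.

tangent at (4, 1): λ = (3·4² + 9)/(2·1) ≡ 0/2. 2⁻¹ ≡ 10 (mod 19), so λ ≡ 0·10 ≡ 0.
  x = λ² - 4 - 4 = 0 - 8 ≡ 11; y = λ·(4 - 11) - 1 ≡ 18. → (11, 18)

(11, 18)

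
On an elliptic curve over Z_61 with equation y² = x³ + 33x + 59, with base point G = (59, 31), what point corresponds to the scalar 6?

(25, 51)

Repeated addition: build up to 6G.
2G: tangent at (59, 31): λ = (3·59² + 33)/(2·31) ≡ 45/1. 1⁻¹ ≡ 1 (mod 61) since 1·1 = 1 ≡ 1, so λ ≡ 45·1 ≡ 45.
  x = λ² - 59 - 59 = 2025 - 118 ≡ 16; y = λ·(59 - 16) - 31 ≡ 13. → (16, 13)
3G: (16, 13) + (59, 31). λ = (31 - 13)/(59 - 16) ≡ 18/43 mod 61. 43⁻¹ ≡ 44 (mod 61) since 43·44 = 1892 ≡ 1, so λ ≡ 60.
  x = λ² - 16 - 59 = 3600 - 75 ≡ 48; y = λ·(16 - 48) - 13 ≡ 19. → (48, 19)
4G: (48, 19) + (59, 31). λ = (31 - 19)/(59 - 48) ≡ 12/11 mod 61. 11⁻¹ ≡ 50 (mod 61), so λ ≡ 51.
  x = λ² - 48 - 59 = 2601 - 107 ≡ 54; y = λ·(48 - 54) - 19 ≡ 41. → (54, 41)
5G: (54, 41) + (59, 31). λ = (31 - 41)/(59 - 54) ≡ 51/5 mod 61. 5⁻¹ ≡ 49 (mod 61), so λ ≡ 59.
  x = λ² - 54 - 59 = 3481 - 113 ≡ 13; y = λ·(54 - 13) - 41 ≡ 60. → (13, 60)
6G: (13, 60) + (59, 31). λ = (31 - 60)/(59 - 13) ≡ 32/46 mod 61. 46⁻¹ ≡ 4 (mod 61) since 46·4 = 184 ≡ 1, so λ ≡ 6.
  x = λ² - 13 - 59 = 36 - 72 ≡ 25; y = λ·(13 - 25) - 60 ≡ 51. → (25, 51)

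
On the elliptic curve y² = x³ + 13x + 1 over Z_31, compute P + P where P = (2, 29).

tangent at (2, 29): λ = (3·2² + 13)/(2·29) ≡ 25/27. 27⁻¹ ≡ 23 (mod 31) since 27·23 = 621 ≡ 1, so λ ≡ 25·23 ≡ 17.
  x = λ² - 2 - 2 = 289 - 4 ≡ 6; y = λ·(2 - 6) - 29 ≡ 27. → (6, 27)

(6, 27)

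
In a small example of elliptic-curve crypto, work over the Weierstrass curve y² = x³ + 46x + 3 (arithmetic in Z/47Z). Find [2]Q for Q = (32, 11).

(8, 15)

tangent at (32, 11): λ = (3·32² + 46)/(2·11) ≡ 16/22. 22⁻¹ ≡ 15 (mod 47), so λ ≡ 16·15 ≡ 5.
  x = λ² - 32 - 32 = 25 - 64 ≡ 8; y = λ·(32 - 8) - 11 ≡ 15. → (8, 15)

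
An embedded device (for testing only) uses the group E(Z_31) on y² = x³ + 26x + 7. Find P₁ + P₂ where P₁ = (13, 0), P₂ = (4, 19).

(13, 0) + (4, 19). λ = (19 - 0)/(4 - 13) ≡ 19/22 mod 31. 22⁻¹ ≡ 24 (mod 31) since 22·24 = 528 ≡ 1, so λ ≡ 22.
  x = λ² - 13 - 4 = 484 - 17 ≡ 2; y = λ·(13 - 2) - 0 ≡ 25. → (2, 25)

(2, 25)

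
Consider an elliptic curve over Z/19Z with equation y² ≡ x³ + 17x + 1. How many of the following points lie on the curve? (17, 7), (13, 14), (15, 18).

(17, 7): 7² ≡ 11, rhs ≡ 16 → off.
(13, 14): 14² ≡ 6, rhs ≡ 6 → on.
(15, 18): 18² ≡ 1, rhs ≡ 2 → off.

1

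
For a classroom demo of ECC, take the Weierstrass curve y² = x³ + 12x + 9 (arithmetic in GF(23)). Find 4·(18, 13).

(4, 12)

Write Q = (18, 13).
Double-and-add on 4 = (100)₂. Start with Q = (18, 13) for the leading 1-bit.
double: tangent at (18, 13): λ = (3·18² + 12)/(2·13) ≡ 18/3. 3⁻¹ ≡ 8 (mod 23), so λ ≡ 18·8 ≡ 6.
  x = λ² - 18 - 18 = 36 - 36 ≡ 0; y = λ·(18 - 0) - 13 ≡ 3. → (0, 3)
double: tangent at (0, 3): λ = (3·0² + 12)/(2·3) ≡ 12/6. 6⁻¹ ≡ 4 (mod 23) since 6·4 = 24 ≡ 1, so λ ≡ 12·4 ≡ 2.
  x = λ² - 0 - 0 = 4 - 0 ≡ 4; y = λ·(0 - 4) - 3 ≡ 12. → (4, 12)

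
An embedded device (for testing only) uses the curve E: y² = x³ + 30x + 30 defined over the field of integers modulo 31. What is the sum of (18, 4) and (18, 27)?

O

The two points share x = 18 and their y-coordinates satisfy 4 + 27 ≡ 0 (mod 31), so they are inverses. Their sum is O.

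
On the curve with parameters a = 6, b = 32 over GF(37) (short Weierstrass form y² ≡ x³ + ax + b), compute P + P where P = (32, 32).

tangent at (32, 32): λ = (3·32² + 6)/(2·32) ≡ 7/27. 27⁻¹ ≡ 11 (mod 37), so λ ≡ 7·11 ≡ 3.
  x = λ² - 32 - 32 = 9 - 64 ≡ 19; y = λ·(32 - 19) - 32 ≡ 7. → (19, 7)

(19, 7)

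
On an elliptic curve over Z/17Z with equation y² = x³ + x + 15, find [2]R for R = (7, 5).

tangent at (7, 5): λ = (3·7² + 1)/(2·5) ≡ 12/10. 10⁻¹ ≡ 12 (mod 17) since 10·12 = 120 ≡ 1, so λ ≡ 12·12 ≡ 8.
  x = λ² - 7 - 7 = 64 - 14 ≡ 16; y = λ·(7 - 16) - 5 ≡ 8. → (16, 8)

(16, 8)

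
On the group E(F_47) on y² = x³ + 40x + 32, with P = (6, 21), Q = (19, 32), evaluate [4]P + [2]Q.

(36, 0)

First 4P:
Repeated addition: build up to 4P.
2P: tangent at (6, 21): λ = (3·6² + 40)/(2·21) ≡ 7/42. 42⁻¹ ≡ 28 (mod 47) since 42·28 = 1176 ≡ 1, so λ ≡ 7·28 ≡ 8.
  x = λ² - 6 - 6 = 64 - 12 ≡ 5; y = λ·(6 - 5) - 21 ≡ 34. → (5, 34)
3P: (5, 34) + (6, 21). λ = (21 - 34)/(6 - 5) ≡ 34/1 mod 47. 1⁻¹ ≡ 1 (mod 47) since 1·1 = 1 ≡ 1, so λ ≡ 34.
  x = λ² - 5 - 6 = 1156 - 11 ≡ 17; y = λ·(5 - 17) - 34 ≡ 28. → (17, 28)
4P: (17, 28) + (6, 21). λ = (21 - 28)/(6 - 17) ≡ 40/36 mod 47. 36⁻¹ ≡ 17 (mod 47), so λ ≡ 22.
  x = λ² - 17 - 6 = 484 - 23 ≡ 38; y = λ·(17 - 38) - 28 ≡ 27. → (38, 27)
4P = (38, 27).
Next 2Q:
Repeated addition: build up to 2Q.
2Q: tangent at (19, 32): λ = (3·19² + 40)/(2·32) ≡ 42/17. 17⁻¹ ≡ 36 (mod 47), so λ ≡ 42·36 ≡ 8.
  x = λ² - 19 - 19 = 64 - 38 ≡ 26; y = λ·(19 - 26) - 32 ≡ 6. → (26, 6)
2Q = (26, 6).
Finally 4P + 2Q:
(38, 27) + (26, 6). λ = (6 - 27)/(26 - 38) ≡ 26/35 mod 47. 35⁻¹ ≡ 43 (mod 47), so λ ≡ 37.
  x = λ² - 38 - 26 = 1369 - 64 ≡ 36; y = λ·(38 - 36) - 27 ≡ 0. → (36, 0)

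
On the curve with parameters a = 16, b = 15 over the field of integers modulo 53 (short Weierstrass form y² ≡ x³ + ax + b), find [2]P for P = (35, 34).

(23, 25)

tangent at (35, 34): λ = (3·35² + 16)/(2·34) ≡ 34/15. 15⁻¹ ≡ 46 (mod 53), so λ ≡ 34·46 ≡ 27.
  x = λ² - 35 - 35 = 729 - 70 ≡ 23; y = λ·(35 - 23) - 34 ≡ 25. → (23, 25)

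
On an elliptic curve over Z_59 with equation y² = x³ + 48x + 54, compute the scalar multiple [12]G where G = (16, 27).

(11, 5)

Double-and-add on 12 = (1100)₂. Start with G = (16, 27) for the leading 1-bit.
double: tangent at (16, 27): λ = (3·16² + 48)/(2·27) ≡ 49/54. 54⁻¹ ≡ 47 (mod 59) since 54·47 = 2538 ≡ 1, so λ ≡ 49·47 ≡ 2.
  x = λ² - 16 - 16 = 4 - 32 ≡ 31; y = λ·(16 - 31) - 27 ≡ 2. → (31, 2)
add G: (31, 2) + (16, 27). λ = (27 - 2)/(16 - 31) ≡ 25/44 mod 59. 44⁻¹ ≡ 55 (mod 59), so λ ≡ 18.
  x = λ² - 31 - 16 = 324 - 47 ≡ 41; y = λ·(31 - 41) - 2 ≡ 54. → (41, 54)
double: tangent at (41, 54): λ = (3·41² + 48)/(2·54) ≡ 17/49. 49⁻¹ ≡ 53 (mod 59), so λ ≡ 17·53 ≡ 16.
  x = λ² - 41 - 41 = 256 - 82 ≡ 56; y = λ·(41 - 56) - 54 ≡ 1. → (56, 1)
double: tangent at (56, 1): λ = (3·56² + 48)/(2·1) ≡ 16/2. 2⁻¹ ≡ 30 (mod 59), so λ ≡ 16·30 ≡ 8.
  x = λ² - 56 - 56 = 64 - 112 ≡ 11; y = λ·(56 - 11) - 1 ≡ 5. → (11, 5)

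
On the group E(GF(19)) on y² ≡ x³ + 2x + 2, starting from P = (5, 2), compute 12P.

(14, 0)

Repeated addition: build up to 12P.
2P: tangent at (5, 2): λ = (3·5² + 2)/(2·2) ≡ 1/4. 4⁻¹ ≡ 5 (mod 19), so λ ≡ 1·5 ≡ 5.
  x = λ² - 5 - 5 = 25 - 10 ≡ 15; y = λ·(5 - 15) - 2 ≡ 5. → (15, 5)
3P: (15, 5) + (5, 2). λ = (2 - 5)/(5 - 15) ≡ 16/9 mod 19. 9⁻¹ ≡ 17 (mod 19), so λ ≡ 6.
  x = λ² - 15 - 5 = 36 - 20 ≡ 16; y = λ·(15 - 16) - 5 ≡ 8. → (16, 8)
4P: (16, 8) + (5, 2). λ = (2 - 8)/(5 - 16) ≡ 13/8 mod 19. 8⁻¹ ≡ 12 (mod 19), so λ ≡ 4.
  x = λ² - 16 - 5 = 16 - 21 ≡ 14; y = λ·(16 - 14) - 8 ≡ 0. → (14, 0)
5P: (14, 0) + (5, 2). λ = (2 - 0)/(5 - 14) ≡ 2/10 mod 19. 10⁻¹ ≡ 2 (mod 19), so λ ≡ 4.
  x = λ² - 14 - 5 = 16 - 19 ≡ 16; y = λ·(14 - 16) - 0 ≡ 11. → (16, 11)
6P: (16, 11) + (5, 2). λ = (2 - 11)/(5 - 16) ≡ 10/8 mod 19. 8⁻¹ ≡ 12 (mod 19), so λ ≡ 6.
  x = λ² - 16 - 5 = 36 - 21 ≡ 15; y = λ·(16 - 15) - 11 ≡ 14. → (15, 14)
7P: (15, 14) + (5, 2). λ = (2 - 14)/(5 - 15) ≡ 7/9 mod 19. 9⁻¹ ≡ 17 (mod 19) since 9·17 = 153 ≡ 1, so λ ≡ 5.
  x = λ² - 15 - 5 = 25 - 20 ≡ 5; y = λ·(15 - 5) - 14 ≡ 17. → (5, 17)
8P: (5, 17) + (5, 2): same x and y₁ ≡ -y₂, so the sum is O.
9P: O + (5, 2) = (5, 2) (identity).
10P: tangent at (5, 2): λ = (3·5² + 2)/(2·2) ≡ 1/4. 4⁻¹ ≡ 5 (mod 19), so λ ≡ 1·5 ≡ 5.
  x = λ² - 5 - 5 = 25 - 10 ≡ 15; y = λ·(5 - 15) - 2 ≡ 5. → (15, 5)
11P: (15, 5) + (5, 2). λ = (2 - 5)/(5 - 15) ≡ 16/9 mod 19. 9⁻¹ ≡ 17 (mod 19), so λ ≡ 6.
  x = λ² - 15 - 5 = 36 - 20 ≡ 16; y = λ·(15 - 16) - 5 ≡ 8. → (16, 8)
12P: (16, 8) + (5, 2). λ = (2 - 8)/(5 - 16) ≡ 13/8 mod 19. 8⁻¹ ≡ 12 (mod 19), so λ ≡ 4.
  x = λ² - 16 - 5 = 16 - 21 ≡ 14; y = λ·(16 - 14) - 8 ≡ 0. → (14, 0)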